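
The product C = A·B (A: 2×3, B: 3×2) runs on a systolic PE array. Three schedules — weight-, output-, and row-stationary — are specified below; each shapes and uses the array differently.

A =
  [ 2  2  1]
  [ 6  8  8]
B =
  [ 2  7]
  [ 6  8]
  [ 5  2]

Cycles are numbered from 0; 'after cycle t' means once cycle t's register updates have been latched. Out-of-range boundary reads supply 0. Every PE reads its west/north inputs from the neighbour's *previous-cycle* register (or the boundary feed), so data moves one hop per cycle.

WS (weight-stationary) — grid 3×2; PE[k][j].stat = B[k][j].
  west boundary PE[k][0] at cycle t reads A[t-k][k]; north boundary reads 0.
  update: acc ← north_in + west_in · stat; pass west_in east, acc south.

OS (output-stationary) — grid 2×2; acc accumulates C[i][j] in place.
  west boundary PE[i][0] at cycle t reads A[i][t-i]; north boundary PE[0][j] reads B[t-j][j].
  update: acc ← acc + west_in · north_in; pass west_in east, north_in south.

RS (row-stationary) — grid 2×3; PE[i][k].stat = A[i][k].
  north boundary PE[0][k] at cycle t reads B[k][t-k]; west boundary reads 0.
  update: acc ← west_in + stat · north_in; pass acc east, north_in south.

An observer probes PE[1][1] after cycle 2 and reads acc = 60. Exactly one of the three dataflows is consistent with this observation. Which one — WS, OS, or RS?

dataflow = RS

WS (3×2 grid), PE[1][1]:
  @0  [1,1]  acc 0  |  →0  ↓0
  @1  [1,1]  acc 0  |  →0  ↓0
  @2  [1,1]  acc 30  |  →2  ↓30
OS (2×2 grid), PE[1][1]:
  @0  [1,1]  acc 0  |  →0  ↓0
  @1  [1,1]  acc 0  |  →0  ↓0
  @2  [1,1]  acc 42  |  →6  ↓7
RS (2×3 grid), PE[1][1]:
  @0  [1,1]  acc 0  |  →0  ↓0
  @1  [1,1]  acc 0  |  →0  ↓0
  @2  [1,1]  acc 60  |  →60  ↓6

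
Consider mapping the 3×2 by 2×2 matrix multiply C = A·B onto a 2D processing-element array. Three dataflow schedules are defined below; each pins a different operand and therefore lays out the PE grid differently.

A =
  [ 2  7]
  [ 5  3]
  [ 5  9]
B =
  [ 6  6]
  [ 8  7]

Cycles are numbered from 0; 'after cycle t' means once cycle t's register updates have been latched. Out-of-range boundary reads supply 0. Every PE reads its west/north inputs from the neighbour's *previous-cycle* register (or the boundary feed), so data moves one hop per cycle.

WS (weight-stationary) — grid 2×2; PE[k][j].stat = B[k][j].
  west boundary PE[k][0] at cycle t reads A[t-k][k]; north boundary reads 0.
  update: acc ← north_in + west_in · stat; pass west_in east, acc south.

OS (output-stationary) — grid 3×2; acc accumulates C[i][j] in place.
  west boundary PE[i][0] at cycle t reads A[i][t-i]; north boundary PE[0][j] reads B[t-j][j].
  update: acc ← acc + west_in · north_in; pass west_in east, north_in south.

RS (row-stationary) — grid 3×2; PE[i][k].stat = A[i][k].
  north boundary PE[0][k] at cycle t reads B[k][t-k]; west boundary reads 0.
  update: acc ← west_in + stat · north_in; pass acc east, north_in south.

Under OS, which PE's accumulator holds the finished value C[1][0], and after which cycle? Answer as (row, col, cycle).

(row, col, cycle) = (1, 0, 2)

Under OS, C[1][0] lands at PE[1][0]:
  t=0 PE[1][0]: acc=0 h=0 v=0
  t=1 PE[1][0]: acc=30 h=5 v=6
  t=2 PE[1][0]: acc=54 h=3 v=8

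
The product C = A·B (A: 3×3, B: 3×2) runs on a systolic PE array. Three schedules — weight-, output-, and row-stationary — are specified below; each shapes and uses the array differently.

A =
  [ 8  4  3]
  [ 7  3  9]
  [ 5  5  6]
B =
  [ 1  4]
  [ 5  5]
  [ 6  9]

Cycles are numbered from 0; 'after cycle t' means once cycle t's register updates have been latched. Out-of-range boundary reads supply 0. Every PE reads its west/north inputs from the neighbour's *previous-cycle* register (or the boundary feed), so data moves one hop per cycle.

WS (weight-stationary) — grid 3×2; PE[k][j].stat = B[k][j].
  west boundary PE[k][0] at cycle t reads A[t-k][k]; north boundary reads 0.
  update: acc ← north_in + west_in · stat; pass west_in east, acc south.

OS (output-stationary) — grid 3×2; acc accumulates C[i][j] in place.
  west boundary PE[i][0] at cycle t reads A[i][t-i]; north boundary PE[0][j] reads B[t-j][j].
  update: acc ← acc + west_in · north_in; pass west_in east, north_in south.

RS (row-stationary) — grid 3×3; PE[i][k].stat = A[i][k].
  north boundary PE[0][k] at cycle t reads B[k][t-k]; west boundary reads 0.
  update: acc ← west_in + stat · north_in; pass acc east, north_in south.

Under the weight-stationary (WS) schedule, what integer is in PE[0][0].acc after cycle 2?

Tracing WS — 3×2 array, target PE[0][0]:
  t=0 PE[0][0]: acc=8 h=8 v=8
  t=1 PE[0][0]: acc=7 h=7 v=7
  t=2 PE[0][0]: acc=5 h=5 v=5

PE[0][0].acc = 5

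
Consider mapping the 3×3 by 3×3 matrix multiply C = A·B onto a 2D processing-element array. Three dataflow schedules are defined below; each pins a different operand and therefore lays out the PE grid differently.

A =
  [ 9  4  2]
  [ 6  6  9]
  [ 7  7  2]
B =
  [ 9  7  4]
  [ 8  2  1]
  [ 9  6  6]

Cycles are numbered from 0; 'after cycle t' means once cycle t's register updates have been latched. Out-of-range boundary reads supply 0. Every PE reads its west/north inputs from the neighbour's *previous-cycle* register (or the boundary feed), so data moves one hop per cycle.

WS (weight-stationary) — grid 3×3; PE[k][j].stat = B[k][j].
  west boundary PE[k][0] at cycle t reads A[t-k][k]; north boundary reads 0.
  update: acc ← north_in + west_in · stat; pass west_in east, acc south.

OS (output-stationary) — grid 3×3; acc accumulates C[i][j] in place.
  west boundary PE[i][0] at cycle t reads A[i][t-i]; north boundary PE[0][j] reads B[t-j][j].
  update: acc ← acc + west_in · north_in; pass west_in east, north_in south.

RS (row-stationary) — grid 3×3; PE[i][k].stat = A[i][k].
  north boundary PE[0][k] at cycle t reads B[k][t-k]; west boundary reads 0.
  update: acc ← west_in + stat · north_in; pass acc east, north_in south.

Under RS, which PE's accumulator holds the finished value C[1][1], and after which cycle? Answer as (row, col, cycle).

Under RS, C[1][1] lands at PE[1][2]:
  c0 r1c2: 0 / 0 / 0
  c1 r1c2: 0 / 0 / 0
  c2 r1c2: 0 / 0 / 0
  c3 r1c2: 183 / 183 / 9
  c4 r1c2: 108 / 108 / 6

(row, col, cycle) = (1, 2, 4)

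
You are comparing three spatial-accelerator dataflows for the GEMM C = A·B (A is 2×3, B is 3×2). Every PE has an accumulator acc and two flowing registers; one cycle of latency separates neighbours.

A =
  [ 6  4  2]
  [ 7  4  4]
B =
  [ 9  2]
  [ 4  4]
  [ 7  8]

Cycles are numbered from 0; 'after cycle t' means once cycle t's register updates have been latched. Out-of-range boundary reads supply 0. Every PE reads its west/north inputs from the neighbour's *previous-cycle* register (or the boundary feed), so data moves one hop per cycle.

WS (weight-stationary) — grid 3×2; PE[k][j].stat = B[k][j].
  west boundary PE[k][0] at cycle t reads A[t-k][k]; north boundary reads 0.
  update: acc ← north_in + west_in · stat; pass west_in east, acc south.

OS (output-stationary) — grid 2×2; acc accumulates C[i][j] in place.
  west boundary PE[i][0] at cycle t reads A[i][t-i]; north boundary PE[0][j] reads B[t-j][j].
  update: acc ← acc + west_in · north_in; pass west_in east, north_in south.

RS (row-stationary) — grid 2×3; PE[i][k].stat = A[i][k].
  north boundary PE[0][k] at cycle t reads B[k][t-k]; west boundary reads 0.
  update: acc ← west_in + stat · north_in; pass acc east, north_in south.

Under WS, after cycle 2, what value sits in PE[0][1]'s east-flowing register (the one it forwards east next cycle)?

WS (3×2). Following PE[0][1] plus its west/north inputs:
  @0  [0,0]  acc 54  |  →6  ↓54
  @0  [0,1]  acc 0  |  →0  ↓0
  @1  [0,0]  acc 63  |  →7  ↓63
  @1  [0,1]  acc 12  |  →6  ↓12
  @2  [0,0]  acc 0  |  →0  ↓0
  @2  [0,1]  acc 14  |  →7  ↓14

register = 7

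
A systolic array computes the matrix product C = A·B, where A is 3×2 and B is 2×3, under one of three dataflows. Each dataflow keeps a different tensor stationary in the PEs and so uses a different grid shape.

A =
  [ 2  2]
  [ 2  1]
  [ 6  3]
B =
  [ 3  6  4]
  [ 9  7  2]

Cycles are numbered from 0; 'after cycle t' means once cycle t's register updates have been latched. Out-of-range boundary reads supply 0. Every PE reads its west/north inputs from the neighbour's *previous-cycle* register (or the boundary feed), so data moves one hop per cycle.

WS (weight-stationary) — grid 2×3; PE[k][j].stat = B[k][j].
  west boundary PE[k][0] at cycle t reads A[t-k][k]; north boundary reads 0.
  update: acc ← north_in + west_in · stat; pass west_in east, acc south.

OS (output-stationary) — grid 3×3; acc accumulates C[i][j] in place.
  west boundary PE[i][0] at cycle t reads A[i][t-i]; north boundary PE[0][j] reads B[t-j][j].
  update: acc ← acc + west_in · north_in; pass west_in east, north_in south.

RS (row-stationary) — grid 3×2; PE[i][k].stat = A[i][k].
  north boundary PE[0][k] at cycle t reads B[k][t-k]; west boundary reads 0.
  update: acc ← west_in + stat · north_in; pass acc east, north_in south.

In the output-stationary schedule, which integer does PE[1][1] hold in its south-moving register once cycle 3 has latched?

register = 7

Tracing OS — 3×3 array, target PE[1][1]:
  step 0 · PE0,1: acc=0; fwd→0 fwd↓0
  step 0 · PE1,0: acc=0; fwd→0 fwd↓0
  step 0 · PE1,1: acc=0; fwd→0 fwd↓0
  step 1 · PE0,1: acc=12; fwd→2 fwd↓6
  step 1 · PE1,0: acc=6; fwd→2 fwd↓3
  step 1 · PE1,1: acc=0; fwd→0 fwd↓0
  step 2 · PE0,1: acc=26; fwd→2 fwd↓7
  step 2 · PE1,0: acc=15; fwd→1 fwd↓9
  step 2 · PE1,1: acc=12; fwd→2 fwd↓6
  step 3 · PE0,1: acc=26; fwd→0 fwd↓0
  step 3 · PE1,0: acc=15; fwd→0 fwd↓0
  step 3 · PE1,1: acc=19; fwd→1 fwd↓7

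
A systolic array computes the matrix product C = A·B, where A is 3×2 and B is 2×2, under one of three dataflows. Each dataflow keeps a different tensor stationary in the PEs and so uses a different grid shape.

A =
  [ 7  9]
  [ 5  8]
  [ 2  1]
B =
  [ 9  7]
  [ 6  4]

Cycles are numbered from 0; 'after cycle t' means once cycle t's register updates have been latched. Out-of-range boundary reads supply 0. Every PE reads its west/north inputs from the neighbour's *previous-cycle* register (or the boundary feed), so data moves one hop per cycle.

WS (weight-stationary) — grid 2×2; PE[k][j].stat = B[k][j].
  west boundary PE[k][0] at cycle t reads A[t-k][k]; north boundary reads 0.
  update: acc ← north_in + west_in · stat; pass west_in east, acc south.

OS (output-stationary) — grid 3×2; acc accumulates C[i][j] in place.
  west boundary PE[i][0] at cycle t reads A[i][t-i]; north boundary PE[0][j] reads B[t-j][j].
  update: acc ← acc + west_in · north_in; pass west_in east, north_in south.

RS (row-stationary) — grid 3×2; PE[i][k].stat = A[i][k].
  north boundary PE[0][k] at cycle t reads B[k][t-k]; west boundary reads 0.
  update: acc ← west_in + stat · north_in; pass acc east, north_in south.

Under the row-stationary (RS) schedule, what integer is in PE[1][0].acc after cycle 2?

RS on a 3×2 grid — tracing PE[1][0] and its feeders:
  t=0 PE[0][0]: acc=63 h=63 v=9
  t=0 PE[1][0]: acc=0 h=0 v=0
  t=1 PE[0][0]: acc=49 h=49 v=7
  t=1 PE[1][0]: acc=45 h=45 v=9
  t=2 PE[0][0]: acc=0 h=0 v=0
  t=2 PE[1][0]: acc=35 h=35 v=7

PE[1][0].acc = 35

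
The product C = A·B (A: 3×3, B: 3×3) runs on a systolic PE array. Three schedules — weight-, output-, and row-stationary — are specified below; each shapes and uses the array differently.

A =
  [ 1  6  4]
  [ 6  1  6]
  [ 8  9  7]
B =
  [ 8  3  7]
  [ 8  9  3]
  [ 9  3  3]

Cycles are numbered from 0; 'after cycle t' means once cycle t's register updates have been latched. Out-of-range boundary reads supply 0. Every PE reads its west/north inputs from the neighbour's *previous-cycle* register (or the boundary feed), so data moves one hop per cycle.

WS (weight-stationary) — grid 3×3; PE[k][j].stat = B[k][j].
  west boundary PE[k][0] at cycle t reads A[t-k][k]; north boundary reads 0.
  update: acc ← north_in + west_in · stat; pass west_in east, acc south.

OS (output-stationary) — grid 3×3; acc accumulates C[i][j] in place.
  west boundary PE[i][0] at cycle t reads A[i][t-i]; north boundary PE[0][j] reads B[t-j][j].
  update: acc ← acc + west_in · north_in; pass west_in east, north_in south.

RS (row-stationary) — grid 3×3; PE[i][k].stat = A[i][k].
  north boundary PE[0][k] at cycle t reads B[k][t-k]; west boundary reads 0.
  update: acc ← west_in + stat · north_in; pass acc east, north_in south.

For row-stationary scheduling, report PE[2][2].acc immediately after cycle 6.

PE[2][2].acc = 104

RS on a 3×3 grid — tracing PE[2][2] and its feeders:
  c0 r1c2: 0 / 0 / 0
  c0 r2c1: 0 / 0 / 0
  c0 r2c2: 0 / 0 / 0
  c1 r1c2: 0 / 0 / 0
  c1 r2c1: 0 / 0 / 0
  c1 r2c2: 0 / 0 / 0
  c2 r1c2: 0 / 0 / 0
  c2 r2c1: 0 / 0 / 0
  c2 r2c2: 0 / 0 / 0
  c3 r1c2: 110 / 110 / 9
  c3 r2c1: 136 / 136 / 8
  c3 r2c2: 0 / 0 / 0
  c4 r1c2: 45 / 45 / 3
  c4 r2c1: 105 / 105 / 9
  c4 r2c2: 199 / 199 / 9
  c5 r1c2: 63 / 63 / 3
  c5 r2c1: 83 / 83 / 3
  c5 r2c2: 126 / 126 / 3
  c6 r1c2: 0 / 0 / 0
  c6 r2c1: 0 / 0 / 0
  c6 r2c2: 104 / 104 / 3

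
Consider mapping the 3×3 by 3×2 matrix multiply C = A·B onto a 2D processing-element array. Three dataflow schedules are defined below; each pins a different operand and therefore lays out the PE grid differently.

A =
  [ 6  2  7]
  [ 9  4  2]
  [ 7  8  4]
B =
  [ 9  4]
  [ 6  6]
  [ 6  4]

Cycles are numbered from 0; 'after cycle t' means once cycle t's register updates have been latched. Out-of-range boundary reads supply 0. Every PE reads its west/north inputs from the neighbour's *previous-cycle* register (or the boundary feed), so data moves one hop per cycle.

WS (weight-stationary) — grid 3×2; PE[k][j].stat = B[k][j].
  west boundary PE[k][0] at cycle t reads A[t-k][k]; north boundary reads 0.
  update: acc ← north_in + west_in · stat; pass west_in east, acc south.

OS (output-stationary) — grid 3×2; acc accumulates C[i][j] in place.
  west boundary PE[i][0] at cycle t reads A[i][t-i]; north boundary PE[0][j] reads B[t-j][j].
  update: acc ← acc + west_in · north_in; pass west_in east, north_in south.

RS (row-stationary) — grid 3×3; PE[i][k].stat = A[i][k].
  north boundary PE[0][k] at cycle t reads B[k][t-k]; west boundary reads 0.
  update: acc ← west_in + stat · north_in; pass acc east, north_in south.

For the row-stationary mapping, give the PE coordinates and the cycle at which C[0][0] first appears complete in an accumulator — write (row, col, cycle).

(row, col, cycle) = (0, 2, 2)

RS: C[0][0] accumulates in PE[0][2]:
  0: (0,2).acc=0  regs=<0,0>
  1: (0,2).acc=0  regs=<0,0>
  2: (0,2).acc=108  regs=<108,6>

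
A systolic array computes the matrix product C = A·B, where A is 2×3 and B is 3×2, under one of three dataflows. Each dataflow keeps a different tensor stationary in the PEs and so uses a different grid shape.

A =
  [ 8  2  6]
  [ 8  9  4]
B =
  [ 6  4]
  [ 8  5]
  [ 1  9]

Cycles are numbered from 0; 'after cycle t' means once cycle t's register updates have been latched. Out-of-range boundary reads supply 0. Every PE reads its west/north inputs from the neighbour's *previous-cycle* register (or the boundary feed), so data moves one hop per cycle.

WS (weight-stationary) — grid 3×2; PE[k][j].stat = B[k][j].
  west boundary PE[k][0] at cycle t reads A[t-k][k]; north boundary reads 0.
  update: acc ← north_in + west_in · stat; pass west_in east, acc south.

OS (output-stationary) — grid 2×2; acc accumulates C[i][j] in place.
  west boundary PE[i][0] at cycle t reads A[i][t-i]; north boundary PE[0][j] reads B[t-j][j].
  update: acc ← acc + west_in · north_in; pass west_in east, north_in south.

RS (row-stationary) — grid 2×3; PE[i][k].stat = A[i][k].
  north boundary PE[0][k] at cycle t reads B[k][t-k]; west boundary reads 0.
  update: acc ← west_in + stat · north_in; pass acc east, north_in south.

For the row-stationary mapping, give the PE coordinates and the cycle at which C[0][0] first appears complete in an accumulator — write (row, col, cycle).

Under RS, C[0][0] lands at PE[0][2]:
  t=0 PE[0][2]: acc=0 h=0 v=0
  t=1 PE[0][2]: acc=0 h=0 v=0
  t=2 PE[0][2]: acc=70 h=70 v=1

(row, col, cycle) = (0, 2, 2)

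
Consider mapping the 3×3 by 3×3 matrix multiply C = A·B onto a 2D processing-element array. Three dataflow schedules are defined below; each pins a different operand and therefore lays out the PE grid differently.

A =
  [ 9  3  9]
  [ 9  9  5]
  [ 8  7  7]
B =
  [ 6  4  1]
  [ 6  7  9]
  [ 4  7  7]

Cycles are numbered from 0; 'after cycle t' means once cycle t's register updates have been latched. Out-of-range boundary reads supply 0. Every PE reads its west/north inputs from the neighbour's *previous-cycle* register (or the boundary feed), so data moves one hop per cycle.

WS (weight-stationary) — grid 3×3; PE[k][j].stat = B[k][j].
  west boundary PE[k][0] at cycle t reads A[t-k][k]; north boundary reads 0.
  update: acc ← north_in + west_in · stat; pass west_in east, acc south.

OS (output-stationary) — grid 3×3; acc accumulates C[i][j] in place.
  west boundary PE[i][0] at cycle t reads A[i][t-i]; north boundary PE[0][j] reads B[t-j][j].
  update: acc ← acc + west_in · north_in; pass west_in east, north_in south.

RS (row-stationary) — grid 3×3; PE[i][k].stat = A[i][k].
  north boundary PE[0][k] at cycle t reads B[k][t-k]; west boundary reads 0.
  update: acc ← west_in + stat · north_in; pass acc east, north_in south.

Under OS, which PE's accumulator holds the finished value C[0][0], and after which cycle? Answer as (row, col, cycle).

OS: C[0][0] accumulates in PE[0][0]:
  @0  [0,0]  acc 54  |  →9  ↓6
  @1  [0,0]  acc 72  |  →3  ↓6
  @2  [0,0]  acc 108  |  →9  ↓4

(row, col, cycle) = (0, 0, 2)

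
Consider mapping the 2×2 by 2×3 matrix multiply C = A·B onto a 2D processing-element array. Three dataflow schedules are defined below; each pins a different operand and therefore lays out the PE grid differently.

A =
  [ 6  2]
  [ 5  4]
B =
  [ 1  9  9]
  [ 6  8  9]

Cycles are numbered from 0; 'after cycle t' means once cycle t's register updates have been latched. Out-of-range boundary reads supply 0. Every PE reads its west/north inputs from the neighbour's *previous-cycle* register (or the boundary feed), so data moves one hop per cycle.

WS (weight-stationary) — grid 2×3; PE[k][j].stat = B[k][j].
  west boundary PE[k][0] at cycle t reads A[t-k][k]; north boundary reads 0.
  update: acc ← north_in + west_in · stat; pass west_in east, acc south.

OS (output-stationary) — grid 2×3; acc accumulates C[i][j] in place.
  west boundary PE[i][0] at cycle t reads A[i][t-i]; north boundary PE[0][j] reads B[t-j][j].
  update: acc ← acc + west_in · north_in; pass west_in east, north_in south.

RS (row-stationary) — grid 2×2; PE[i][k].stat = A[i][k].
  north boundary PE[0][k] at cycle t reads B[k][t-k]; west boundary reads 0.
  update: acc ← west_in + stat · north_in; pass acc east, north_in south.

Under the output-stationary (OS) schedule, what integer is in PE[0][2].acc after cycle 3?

OS (2×3). Following PE[0][2] plus its west/north inputs:
  [0] (0,1) acc=0 (h:0 v:0)
  [0] (0,2) acc=0 (h:0 v:0)
  [1] (0,1) acc=54 (h:6 v:9)
  [1] (0,2) acc=0 (h:0 v:0)
  [2] (0,1) acc=70 (h:2 v:8)
  [2] (0,2) acc=54 (h:6 v:9)
  [3] (0,1) acc=70 (h:0 v:0)
  [3] (0,2) acc=72 (h:2 v:9)

PE[0][2].acc = 72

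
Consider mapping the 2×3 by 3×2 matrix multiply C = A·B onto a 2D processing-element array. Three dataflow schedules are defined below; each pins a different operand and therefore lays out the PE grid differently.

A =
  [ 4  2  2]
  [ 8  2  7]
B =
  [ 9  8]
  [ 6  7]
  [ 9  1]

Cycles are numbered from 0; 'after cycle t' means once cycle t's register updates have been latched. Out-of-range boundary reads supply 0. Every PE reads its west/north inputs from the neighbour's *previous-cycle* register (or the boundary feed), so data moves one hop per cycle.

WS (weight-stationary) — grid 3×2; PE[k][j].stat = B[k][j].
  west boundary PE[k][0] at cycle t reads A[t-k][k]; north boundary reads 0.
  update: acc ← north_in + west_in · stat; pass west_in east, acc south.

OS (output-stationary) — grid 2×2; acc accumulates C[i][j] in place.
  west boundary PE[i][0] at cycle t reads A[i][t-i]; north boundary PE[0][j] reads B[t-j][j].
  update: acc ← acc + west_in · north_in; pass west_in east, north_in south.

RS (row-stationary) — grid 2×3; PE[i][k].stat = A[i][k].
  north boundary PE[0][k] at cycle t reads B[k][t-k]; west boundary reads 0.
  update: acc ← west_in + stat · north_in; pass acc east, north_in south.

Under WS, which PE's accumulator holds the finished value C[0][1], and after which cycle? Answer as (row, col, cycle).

(row, col, cycle) = (2, 1, 3)

WS — PE[2][1] is where C[0][1] collects:
  step 0 · PE2,1: acc=0; fwd→0 fwd↓0
  step 1 · PE2,1: acc=0; fwd→0 fwd↓0
  step 2 · PE2,1: acc=0; fwd→0 fwd↓0
  step 3 · PE2,1: acc=48; fwd→2 fwd↓48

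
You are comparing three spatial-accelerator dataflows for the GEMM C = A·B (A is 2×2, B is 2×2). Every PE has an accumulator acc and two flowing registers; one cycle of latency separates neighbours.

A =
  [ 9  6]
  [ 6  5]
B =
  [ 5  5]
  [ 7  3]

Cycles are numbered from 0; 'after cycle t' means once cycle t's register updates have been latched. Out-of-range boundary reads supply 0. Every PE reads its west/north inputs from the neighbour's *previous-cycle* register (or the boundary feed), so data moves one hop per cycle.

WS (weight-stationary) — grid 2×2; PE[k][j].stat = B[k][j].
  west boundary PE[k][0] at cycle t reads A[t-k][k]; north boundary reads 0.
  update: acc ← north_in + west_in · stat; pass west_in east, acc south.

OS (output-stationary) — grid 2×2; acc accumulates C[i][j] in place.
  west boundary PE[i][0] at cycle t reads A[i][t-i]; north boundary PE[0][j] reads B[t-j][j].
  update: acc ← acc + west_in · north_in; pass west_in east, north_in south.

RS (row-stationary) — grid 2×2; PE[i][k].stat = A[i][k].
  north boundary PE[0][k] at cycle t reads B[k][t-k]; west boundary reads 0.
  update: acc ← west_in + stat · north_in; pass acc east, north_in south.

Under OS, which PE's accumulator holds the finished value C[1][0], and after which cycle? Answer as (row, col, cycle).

OS: C[1][0] accumulates in PE[1][0]:
  after 0 — PE[1][0] acc=0, pass-E 0, pass-S 0
  after 1 — PE[1][0] acc=30, pass-E 6, pass-S 5
  after 2 — PE[1][0] acc=65, pass-E 5, pass-S 7

(row, col, cycle) = (1, 0, 2)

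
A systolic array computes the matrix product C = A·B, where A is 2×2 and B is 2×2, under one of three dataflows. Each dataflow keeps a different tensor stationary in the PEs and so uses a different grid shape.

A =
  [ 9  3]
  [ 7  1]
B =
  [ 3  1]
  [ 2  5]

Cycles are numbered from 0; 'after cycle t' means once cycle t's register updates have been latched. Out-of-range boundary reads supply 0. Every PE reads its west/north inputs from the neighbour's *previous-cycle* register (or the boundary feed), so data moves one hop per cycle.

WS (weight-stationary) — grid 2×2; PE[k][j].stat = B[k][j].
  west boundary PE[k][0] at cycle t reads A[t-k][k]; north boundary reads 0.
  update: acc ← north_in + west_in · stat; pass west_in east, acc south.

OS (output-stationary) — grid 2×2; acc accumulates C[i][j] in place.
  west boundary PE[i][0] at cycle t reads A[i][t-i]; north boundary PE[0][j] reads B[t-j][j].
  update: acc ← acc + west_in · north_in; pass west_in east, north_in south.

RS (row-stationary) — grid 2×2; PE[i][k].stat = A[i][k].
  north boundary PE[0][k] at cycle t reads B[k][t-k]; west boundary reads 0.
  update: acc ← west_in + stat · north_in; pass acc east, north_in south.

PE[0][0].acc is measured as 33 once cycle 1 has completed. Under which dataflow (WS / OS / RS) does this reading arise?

dataflow = OS

WS [2×2] PE[0][0] across cycles:
  0: (0,0).acc=27  regs=<9,27>
  1: (0,0).acc=21  regs=<7,21>
OS [2×2] PE[0][0] across cycles:
  0: (0,0).acc=27  regs=<9,3>
  1: (0,0).acc=33  regs=<3,2>
RS [2×2] PE[0][0] across cycles:
  0: (0,0).acc=27  regs=<27,3>
  1: (0,0).acc=9  regs=<9,1>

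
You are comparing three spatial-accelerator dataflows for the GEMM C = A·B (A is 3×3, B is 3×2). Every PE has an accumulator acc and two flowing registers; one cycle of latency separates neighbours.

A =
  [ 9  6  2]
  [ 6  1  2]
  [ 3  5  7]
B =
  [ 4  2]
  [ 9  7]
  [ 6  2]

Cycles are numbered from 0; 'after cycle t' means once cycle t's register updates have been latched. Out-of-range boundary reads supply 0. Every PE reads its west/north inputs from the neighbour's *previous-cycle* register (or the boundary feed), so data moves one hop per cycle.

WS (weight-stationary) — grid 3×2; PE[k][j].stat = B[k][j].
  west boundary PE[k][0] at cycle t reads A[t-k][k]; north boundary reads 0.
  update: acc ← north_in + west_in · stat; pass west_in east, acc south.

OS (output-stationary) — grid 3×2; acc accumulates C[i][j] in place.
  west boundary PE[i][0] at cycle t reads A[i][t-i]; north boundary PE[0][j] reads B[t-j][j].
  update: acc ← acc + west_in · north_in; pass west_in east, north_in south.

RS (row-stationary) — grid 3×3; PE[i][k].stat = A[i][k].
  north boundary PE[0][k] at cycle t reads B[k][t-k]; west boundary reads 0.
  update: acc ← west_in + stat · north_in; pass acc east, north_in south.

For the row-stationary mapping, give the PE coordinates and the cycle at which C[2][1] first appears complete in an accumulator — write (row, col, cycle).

RS — PE[2][2] is where C[2][1] collects:
  @0  [2,2]  acc 0  |  →0  ↓0
  @1  [2,2]  acc 0  |  →0  ↓0
  @2  [2,2]  acc 0  |  →0  ↓0
  @3  [2,2]  acc 0  |  →0  ↓0
  @4  [2,2]  acc 99  |  →99  ↓6
  @5  [2,2]  acc 55  |  →55  ↓2

(row, col, cycle) = (2, 2, 5)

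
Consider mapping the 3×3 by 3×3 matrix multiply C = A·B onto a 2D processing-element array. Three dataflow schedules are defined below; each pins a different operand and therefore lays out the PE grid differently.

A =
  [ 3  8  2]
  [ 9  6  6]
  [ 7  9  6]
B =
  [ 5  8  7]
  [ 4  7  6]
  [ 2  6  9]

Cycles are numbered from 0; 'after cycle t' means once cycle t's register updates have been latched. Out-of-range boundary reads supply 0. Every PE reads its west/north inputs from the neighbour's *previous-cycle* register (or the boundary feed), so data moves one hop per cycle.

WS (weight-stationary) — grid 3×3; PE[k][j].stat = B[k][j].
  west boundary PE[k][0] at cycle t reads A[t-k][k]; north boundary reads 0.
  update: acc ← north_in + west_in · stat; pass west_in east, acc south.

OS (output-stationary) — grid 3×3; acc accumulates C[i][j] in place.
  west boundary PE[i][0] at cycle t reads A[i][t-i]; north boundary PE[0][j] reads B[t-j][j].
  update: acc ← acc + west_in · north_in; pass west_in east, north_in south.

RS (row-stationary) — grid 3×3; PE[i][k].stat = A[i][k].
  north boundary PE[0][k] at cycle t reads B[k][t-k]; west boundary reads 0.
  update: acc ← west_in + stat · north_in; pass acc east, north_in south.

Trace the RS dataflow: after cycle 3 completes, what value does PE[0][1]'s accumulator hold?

PE[0][1].acc = 69

RS (3×3). Following PE[0][1] plus its west/north inputs:
  c0 r0c0: 15 / 15 / 5
  c0 r0c1: 0 / 0 / 0
  c1 r0c0: 24 / 24 / 8
  c1 r0c1: 47 / 47 / 4
  c2 r0c0: 21 / 21 / 7
  c2 r0c1: 80 / 80 / 7
  c3 r0c0: 0 / 0 / 0
  c3 r0c1: 69 / 69 / 6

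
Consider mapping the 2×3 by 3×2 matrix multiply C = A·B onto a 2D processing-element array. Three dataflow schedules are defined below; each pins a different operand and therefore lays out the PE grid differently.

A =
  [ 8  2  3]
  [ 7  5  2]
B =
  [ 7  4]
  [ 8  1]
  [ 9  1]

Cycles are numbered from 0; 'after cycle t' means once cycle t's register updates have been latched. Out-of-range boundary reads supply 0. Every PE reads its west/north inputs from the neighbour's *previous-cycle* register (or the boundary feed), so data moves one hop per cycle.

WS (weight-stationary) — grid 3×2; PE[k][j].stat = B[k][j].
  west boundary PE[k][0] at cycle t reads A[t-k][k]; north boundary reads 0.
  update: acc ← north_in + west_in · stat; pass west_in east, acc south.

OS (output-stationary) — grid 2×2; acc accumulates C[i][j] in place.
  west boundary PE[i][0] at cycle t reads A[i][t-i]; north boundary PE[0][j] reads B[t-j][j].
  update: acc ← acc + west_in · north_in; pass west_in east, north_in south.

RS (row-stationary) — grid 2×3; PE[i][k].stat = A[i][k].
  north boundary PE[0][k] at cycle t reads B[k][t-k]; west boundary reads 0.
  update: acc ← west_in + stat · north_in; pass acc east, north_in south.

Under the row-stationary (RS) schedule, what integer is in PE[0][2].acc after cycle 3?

PE[0][2].acc = 37

Tracing RS — 2×3 array, target PE[0][2]:
  c0 r0c1: 0 / 0 / 0
  c0 r0c2: 0 / 0 / 0
  c1 r0c1: 72 / 72 / 8
  c1 r0c2: 0 / 0 / 0
  c2 r0c1: 34 / 34 / 1
  c2 r0c2: 99 / 99 / 9
  c3 r0c1: 0 / 0 / 0
  c3 r0c2: 37 / 37 / 1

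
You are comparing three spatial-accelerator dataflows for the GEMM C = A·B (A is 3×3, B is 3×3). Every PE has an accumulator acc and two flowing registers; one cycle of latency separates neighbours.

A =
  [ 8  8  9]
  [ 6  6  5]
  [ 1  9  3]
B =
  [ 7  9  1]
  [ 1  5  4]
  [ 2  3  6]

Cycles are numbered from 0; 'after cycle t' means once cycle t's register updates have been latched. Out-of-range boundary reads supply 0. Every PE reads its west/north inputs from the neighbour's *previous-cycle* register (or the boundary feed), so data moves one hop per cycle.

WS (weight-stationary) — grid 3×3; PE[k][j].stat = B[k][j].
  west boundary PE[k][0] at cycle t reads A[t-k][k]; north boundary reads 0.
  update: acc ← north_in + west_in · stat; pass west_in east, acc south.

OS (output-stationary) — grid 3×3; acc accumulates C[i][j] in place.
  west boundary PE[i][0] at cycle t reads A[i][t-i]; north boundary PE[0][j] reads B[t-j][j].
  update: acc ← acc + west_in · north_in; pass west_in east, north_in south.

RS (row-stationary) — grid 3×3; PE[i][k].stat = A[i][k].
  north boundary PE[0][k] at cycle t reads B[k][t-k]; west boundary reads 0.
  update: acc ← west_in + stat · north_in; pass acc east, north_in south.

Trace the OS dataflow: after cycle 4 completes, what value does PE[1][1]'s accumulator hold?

PE[1][1].acc = 99

OS (3×3). Following PE[1][1] plus its west/north inputs:
  c0 r0c1: 0 / 0 / 0
  c0 r1c0: 0 / 0 / 0
  c0 r1c1: 0 / 0 / 0
  c1 r0c1: 72 / 8 / 9
  c1 r1c0: 42 / 6 / 7
  c1 r1c1: 0 / 0 / 0
  c2 r0c1: 112 / 8 / 5
  c2 r1c0: 48 / 6 / 1
  c2 r1c1: 54 / 6 / 9
  c3 r0c1: 139 / 9 / 3
  c3 r1c0: 58 / 5 / 2
  c3 r1c1: 84 / 6 / 5
  c4 r0c1: 139 / 0 / 0
  c4 r1c0: 58 / 0 / 0
  c4 r1c1: 99 / 5 / 3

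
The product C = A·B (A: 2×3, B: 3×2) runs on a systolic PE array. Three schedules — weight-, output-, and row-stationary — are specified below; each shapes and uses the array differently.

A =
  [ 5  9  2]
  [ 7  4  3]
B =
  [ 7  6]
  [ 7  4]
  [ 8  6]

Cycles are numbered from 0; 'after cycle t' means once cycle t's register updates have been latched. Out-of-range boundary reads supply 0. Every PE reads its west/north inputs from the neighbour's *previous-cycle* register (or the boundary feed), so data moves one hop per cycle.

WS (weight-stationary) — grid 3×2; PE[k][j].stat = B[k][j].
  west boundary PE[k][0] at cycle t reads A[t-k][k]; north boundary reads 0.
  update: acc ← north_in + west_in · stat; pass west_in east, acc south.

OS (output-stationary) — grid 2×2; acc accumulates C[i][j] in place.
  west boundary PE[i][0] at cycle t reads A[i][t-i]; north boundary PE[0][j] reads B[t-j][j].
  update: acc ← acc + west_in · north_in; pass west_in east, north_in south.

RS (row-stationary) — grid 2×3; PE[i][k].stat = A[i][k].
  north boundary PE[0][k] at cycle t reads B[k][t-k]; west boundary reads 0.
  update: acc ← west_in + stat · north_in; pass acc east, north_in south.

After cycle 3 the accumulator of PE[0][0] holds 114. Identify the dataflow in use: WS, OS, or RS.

Under WS (3×2), PE[0][0]:
  step 0 · PE0,0: acc=35; fwd→5 fwd↓35
  step 1 · PE0,0: acc=49; fwd→7 fwd↓49
  step 2 · PE0,0: acc=0; fwd→0 fwd↓0
  step 3 · PE0,0: acc=0; fwd→0 fwd↓0
Under OS (2×2), PE[0][0]:
  step 0 · PE0,0: acc=35; fwd→5 fwd↓7
  step 1 · PE0,0: acc=98; fwd→9 fwd↓7
  step 2 · PE0,0: acc=114; fwd→2 fwd↓8
  step 3 · PE0,0: acc=114; fwd→0 fwd↓0
Under RS (2×3), PE[0][0]:
  step 0 · PE0,0: acc=35; fwd→35 fwd↓7
  step 1 · PE0,0: acc=30; fwd→30 fwd↓6
  step 2 · PE0,0: acc=0; fwd→0 fwd↓0
  step 3 · PE0,0: acc=0; fwd→0 fwd↓0

dataflow = OS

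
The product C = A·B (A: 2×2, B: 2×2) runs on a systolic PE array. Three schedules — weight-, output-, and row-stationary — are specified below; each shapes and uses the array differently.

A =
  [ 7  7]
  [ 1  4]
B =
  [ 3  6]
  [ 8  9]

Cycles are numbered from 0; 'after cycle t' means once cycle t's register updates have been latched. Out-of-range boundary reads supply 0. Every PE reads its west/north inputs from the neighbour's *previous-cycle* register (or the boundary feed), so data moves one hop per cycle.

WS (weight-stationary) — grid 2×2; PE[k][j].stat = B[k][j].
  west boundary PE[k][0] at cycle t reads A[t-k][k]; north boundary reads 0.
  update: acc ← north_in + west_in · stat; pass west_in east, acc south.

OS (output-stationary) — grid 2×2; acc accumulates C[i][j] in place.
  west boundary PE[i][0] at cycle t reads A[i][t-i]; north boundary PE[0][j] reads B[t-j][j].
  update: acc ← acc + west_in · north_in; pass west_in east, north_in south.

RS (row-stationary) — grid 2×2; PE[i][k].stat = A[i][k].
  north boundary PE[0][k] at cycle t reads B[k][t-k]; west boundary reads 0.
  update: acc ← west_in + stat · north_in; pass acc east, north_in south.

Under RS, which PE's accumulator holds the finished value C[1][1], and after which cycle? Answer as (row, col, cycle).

Under RS, C[1][1] lands at PE[1][1]:
  after 0 — PE[1][1] acc=0, pass-E 0, pass-S 0
  after 1 — PE[1][1] acc=0, pass-E 0, pass-S 0
  after 2 — PE[1][1] acc=35, pass-E 35, pass-S 8
  after 3 — PE[1][1] acc=42, pass-E 42, pass-S 9

(row, col, cycle) = (1, 1, 3)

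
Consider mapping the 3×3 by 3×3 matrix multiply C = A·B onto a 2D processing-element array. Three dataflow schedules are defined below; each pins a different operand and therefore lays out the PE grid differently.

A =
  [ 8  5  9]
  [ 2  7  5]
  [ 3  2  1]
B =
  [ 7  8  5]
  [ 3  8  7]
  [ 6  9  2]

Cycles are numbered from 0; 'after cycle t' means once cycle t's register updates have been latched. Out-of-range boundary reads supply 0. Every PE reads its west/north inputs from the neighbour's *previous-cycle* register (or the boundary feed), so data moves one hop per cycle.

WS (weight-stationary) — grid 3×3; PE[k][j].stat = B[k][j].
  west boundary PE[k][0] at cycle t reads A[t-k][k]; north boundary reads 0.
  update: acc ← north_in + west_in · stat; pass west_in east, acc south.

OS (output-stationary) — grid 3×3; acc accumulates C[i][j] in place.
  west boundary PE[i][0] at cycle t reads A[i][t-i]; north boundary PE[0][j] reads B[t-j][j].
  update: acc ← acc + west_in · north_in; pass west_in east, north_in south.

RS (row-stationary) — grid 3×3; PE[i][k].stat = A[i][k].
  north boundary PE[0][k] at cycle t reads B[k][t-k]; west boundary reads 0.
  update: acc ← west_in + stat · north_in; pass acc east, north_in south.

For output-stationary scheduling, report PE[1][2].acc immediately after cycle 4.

PE[1][2].acc = 59

OS 3×3: PE[1][2] cycle-by-cycle (with neighbour feeds):
  after 0 — PE[0][2] acc=0, pass-E 0, pass-S 0
  after 0 — PE[1][1] acc=0, pass-E 0, pass-S 0
  after 0 — PE[1][2] acc=0, pass-E 0, pass-S 0
  after 1 — PE[0][2] acc=0, pass-E 0, pass-S 0
  after 1 — PE[1][1] acc=0, pass-E 0, pass-S 0
  after 1 — PE[1][2] acc=0, pass-E 0, pass-S 0
  after 2 — PE[0][2] acc=40, pass-E 8, pass-S 5
  after 2 — PE[1][1] acc=16, pass-E 2, pass-S 8
  after 2 — PE[1][2] acc=0, pass-E 0, pass-S 0
  after 3 — PE[0][2] acc=75, pass-E 5, pass-S 7
  after 3 — PE[1][1] acc=72, pass-E 7, pass-S 8
  after 3 — PE[1][2] acc=10, pass-E 2, pass-S 5
  after 4 — PE[0][2] acc=93, pass-E 9, pass-S 2
  after 4 — PE[1][1] acc=117, pass-E 5, pass-S 9
  after 4 — PE[1][2] acc=59, pass-E 7, pass-S 7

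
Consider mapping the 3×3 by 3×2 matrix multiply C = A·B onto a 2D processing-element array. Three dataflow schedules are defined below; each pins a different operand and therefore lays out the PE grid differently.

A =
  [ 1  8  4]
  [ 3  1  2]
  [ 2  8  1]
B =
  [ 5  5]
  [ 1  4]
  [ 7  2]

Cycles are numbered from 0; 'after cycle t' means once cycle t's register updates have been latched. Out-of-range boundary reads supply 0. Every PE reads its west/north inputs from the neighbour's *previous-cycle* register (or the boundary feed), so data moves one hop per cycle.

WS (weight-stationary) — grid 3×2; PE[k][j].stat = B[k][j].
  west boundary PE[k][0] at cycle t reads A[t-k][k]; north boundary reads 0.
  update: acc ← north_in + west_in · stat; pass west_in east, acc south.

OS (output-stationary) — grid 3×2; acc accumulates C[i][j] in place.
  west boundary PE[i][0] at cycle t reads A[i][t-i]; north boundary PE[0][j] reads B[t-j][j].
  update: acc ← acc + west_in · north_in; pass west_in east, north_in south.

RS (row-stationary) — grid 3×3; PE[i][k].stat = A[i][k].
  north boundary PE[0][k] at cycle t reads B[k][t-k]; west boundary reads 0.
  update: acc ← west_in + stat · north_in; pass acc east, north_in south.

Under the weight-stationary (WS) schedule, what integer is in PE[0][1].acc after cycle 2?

PE[0][1].acc = 15

Tracing WS — 3×2 array, target PE[0][1]:
  t=0 PE[0][0]: acc=5 h=1 v=5
  t=0 PE[0][1]: acc=0 h=0 v=0
  t=1 PE[0][0]: acc=15 h=3 v=15
  t=1 PE[0][1]: acc=5 h=1 v=5
  t=2 PE[0][0]: acc=10 h=2 v=10
  t=2 PE[0][1]: acc=15 h=3 v=15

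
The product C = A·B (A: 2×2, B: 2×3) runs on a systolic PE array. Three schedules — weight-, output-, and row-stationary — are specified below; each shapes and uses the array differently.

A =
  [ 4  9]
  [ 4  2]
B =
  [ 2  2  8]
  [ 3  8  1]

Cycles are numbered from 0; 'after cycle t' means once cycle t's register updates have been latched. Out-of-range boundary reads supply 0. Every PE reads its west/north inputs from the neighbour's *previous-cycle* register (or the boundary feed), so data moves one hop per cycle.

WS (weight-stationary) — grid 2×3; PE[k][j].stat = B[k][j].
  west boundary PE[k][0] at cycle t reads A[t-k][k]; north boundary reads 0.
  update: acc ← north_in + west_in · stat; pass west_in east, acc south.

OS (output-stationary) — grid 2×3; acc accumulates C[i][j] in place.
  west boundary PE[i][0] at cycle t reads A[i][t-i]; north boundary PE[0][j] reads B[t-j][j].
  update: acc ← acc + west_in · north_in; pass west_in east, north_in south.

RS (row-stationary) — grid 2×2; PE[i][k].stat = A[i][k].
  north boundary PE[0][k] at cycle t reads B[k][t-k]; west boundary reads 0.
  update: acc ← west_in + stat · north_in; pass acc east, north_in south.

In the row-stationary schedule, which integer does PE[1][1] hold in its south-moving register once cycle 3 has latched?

RS (2×2). Following PE[1][1] plus its west/north inputs:
  @0  [0,1]  acc 0  |  →0  ↓0
  @0  [1,0]  acc 0  |  →0  ↓0
  @0  [1,1]  acc 0  |  →0  ↓0
  @1  [0,1]  acc 35  |  →35  ↓3
  @1  [1,0]  acc 8  |  →8  ↓2
  @1  [1,1]  acc 0  |  →0  ↓0
  @2  [0,1]  acc 80  |  →80  ↓8
  @2  [1,0]  acc 8  |  →8  ↓2
  @2  [1,1]  acc 14  |  →14  ↓3
  @3  [0,1]  acc 41  |  →41  ↓1
  @3  [1,0]  acc 32  |  →32  ↓8
  @3  [1,1]  acc 24  |  →24  ↓8

register = 8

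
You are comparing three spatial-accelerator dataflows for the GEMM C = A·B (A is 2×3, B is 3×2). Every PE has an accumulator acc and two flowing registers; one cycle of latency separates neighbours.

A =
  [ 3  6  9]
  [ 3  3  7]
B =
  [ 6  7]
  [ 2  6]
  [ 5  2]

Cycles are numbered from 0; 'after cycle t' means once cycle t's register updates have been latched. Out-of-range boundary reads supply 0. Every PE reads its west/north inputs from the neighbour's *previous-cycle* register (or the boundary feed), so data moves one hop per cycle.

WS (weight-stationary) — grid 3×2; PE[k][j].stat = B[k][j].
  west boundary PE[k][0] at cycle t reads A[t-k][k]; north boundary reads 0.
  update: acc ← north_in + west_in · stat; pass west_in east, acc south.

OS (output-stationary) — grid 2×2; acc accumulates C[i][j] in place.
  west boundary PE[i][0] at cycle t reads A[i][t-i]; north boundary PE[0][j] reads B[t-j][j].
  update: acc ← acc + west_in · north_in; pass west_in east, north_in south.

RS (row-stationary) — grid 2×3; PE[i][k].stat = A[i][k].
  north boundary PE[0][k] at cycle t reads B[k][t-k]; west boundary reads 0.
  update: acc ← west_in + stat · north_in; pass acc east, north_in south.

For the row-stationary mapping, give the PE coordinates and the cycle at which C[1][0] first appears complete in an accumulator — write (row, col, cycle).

(row, col, cycle) = (1, 2, 3)

Under RS, C[1][0] lands at PE[1][2]:
  after 0 — PE[1][2] acc=0, pass-E 0, pass-S 0
  after 1 — PE[1][2] acc=0, pass-E 0, pass-S 0
  after 2 — PE[1][2] acc=0, pass-E 0, pass-S 0
  after 3 — PE[1][2] acc=59, pass-E 59, pass-S 5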